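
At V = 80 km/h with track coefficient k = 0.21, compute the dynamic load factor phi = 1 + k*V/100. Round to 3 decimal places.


phi = 1 + k * V / 100
phi = 1 + 0.21 * 80 / 100
phi = 1 + 0.168
phi = 1.168

1.168


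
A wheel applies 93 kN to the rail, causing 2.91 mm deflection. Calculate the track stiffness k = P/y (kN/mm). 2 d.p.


Track stiffness k = P / y
k = 93 / 2.91
k = 31.96 kN/mm

31.96


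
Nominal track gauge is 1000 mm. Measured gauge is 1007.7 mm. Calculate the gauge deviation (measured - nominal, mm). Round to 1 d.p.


Deviation = measured - nominal
Deviation = 1007.7 - 1000
Deviation = 7.7 mm

7.7


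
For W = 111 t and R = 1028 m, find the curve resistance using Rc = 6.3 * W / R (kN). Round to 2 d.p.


Rc = 6.3 * W / R
Rc = 6.3 * 111 / 1028
Rc = 699.3 / 1028
Rc = 0.68 kN

0.68


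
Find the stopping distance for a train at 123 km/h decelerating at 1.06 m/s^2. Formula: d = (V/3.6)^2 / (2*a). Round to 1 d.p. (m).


Convert speed: V = 123 / 3.6 = 34.1667 m/s
V^2 = 1167.3611
d = 1167.3611 / (2 * 1.06)
d = 1167.3611 / 2.12
d = 550.6 m

550.6


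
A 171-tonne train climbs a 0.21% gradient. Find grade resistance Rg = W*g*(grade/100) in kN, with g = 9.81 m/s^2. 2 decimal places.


Rg = W * 9.81 * grade / 100
Rg = 171 * 9.81 * 0.21 / 100
Rg = 1677.51 * 0.0021
Rg = 3.52 kN

3.52


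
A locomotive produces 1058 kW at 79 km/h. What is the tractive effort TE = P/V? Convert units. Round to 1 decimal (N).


Convert: P = 1058 kW = 1058000 W
V = 79 / 3.6 = 21.9444 m/s
TE = 1058000 / 21.9444
TE = 48212.7 N

48212.7


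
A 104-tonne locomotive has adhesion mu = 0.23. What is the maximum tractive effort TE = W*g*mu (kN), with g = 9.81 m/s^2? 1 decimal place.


TE_max = W * g * mu
TE_max = 104 * 9.81 * 0.23
TE_max = 1020.24 * 0.23
TE_max = 234.7 kN

234.7


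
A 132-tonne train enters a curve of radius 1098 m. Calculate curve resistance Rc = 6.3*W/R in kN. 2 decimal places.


Rc = 6.3 * W / R
Rc = 6.3 * 132 / 1098
Rc = 831.6 / 1098
Rc = 0.76 kN

0.76


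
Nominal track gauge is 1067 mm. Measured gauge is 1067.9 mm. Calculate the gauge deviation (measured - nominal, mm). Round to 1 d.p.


Deviation = measured - nominal
Deviation = 1067.9 - 1067
Deviation = 0.9 mm

0.9


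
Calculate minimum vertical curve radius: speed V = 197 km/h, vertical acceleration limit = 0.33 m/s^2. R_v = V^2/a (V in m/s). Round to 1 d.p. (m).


Convert speed: V = 197 / 3.6 = 54.7222 m/s
V^2 = 2994.5216 m^2/s^2
R_v = 2994.5216 / 0.33
R_v = 9074.3 m

9074.3


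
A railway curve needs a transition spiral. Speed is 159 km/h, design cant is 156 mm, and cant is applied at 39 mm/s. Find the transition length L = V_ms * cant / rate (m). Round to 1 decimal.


Convert speed: V = 159 / 3.6 = 44.1667 m/s
L = 44.1667 * 156 / 39
L = 6890.0 / 39
L = 176.7 m

176.7


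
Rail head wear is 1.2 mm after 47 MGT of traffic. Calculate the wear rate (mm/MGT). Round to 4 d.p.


Wear rate = total wear / cumulative tonnage
Rate = 1.2 / 47
Rate = 0.0255 mm/MGT

0.0255


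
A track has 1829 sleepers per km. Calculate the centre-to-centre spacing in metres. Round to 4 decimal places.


Spacing = 1000 m / number of sleepers
Spacing = 1000 / 1829
Spacing = 0.5467 m

0.5467


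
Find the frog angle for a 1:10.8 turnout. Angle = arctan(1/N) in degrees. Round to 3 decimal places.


1/N = 1/10.8 = 0.092593
angle = arctan(0.092593) = 0.092329 rad
angle = 0.092329 * 180/pi = 5.290 degrees

5.290


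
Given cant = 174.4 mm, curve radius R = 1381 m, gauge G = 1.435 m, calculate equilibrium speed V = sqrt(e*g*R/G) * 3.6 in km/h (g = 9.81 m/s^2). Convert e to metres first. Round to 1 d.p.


Convert cant: e = 174.4 mm = 0.1744 m
V_ms = sqrt(0.1744 * 9.81 * 1381 / 1.435)
V_ms = sqrt(1646.483055) = 40.5769 m/s
V = 40.5769 * 3.6 = 146.1 km/h

146.1


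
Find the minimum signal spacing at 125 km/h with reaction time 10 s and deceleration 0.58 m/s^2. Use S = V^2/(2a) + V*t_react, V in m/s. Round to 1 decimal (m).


V = 125 / 3.6 = 34.7222 m/s
Braking distance = 34.7222^2 / (2*0.58) = 1039.3385 m
Sighting distance = 34.7222 * 10 = 347.2222 m
S = 1039.3385 + 347.2222 = 1386.6 m

1386.6


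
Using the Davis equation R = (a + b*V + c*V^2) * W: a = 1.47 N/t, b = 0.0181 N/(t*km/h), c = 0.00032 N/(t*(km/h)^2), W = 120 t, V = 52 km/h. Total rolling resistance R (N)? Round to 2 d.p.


b*V = 0.0181 * 52 = 0.9412
c*V^2 = 0.00032 * 2704 = 0.86528
R_per_t = 1.47 + 0.9412 + 0.86528 = 3.27648 N/t
R_total = 3.27648 * 120 = 393.18 N

393.18


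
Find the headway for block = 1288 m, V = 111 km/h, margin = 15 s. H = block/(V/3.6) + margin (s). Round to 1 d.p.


V = 111 / 3.6 = 30.8333 m/s
Block traversal time = 1288 / 30.8333 = 41.773 s
Headway = 41.773 + 15
Headway = 56.8 s

56.8


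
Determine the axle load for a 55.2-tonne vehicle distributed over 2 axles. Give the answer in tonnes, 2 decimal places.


Load per axle = total weight / number of axles
Load = 55.2 / 2
Load = 27.60 tonnes

27.60


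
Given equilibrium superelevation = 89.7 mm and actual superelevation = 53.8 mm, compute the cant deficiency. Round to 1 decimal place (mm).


Cant deficiency = equilibrium cant - actual cant
CD = 89.7 - 53.8
CD = 35.9 mm

35.9


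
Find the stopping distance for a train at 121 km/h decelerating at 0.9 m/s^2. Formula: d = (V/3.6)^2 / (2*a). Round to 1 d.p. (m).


Convert speed: V = 121 / 3.6 = 33.6111 m/s
V^2 = 1129.7068
d = 1129.7068 / (2 * 0.9)
d = 1129.7068 / 1.8
d = 627.6 m

627.6


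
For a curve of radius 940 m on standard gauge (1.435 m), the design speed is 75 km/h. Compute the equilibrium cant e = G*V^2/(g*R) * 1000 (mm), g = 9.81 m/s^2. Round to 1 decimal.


Convert speed: V = 75 / 3.6 = 20.8333 m/s
Apply formula: e = 1.435 * 20.8333^2 / (9.81 * 940)
e = 1.435 * 434.0278 / 9221.4
e = 0.067542 m = 67.5 mm

67.5


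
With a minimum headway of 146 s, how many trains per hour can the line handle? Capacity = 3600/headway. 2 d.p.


Capacity = 3600 / headway
Capacity = 3600 / 146
Capacity = 24.66 trains/hour

24.66


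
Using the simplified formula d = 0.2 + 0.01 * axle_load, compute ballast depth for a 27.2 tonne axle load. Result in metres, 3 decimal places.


d = 0.2 + 0.01 * 27.2
d = 0.2 + 0.272
d = 0.472 m

0.472


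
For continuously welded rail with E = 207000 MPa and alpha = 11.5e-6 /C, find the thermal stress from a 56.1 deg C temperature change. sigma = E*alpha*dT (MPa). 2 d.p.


sigma = E * alpha * dT
sigma = 207000 * 11.5e-6 * 56.1
sigma = 2.3805 * 56.1
sigma = 133.55 MPa

133.55


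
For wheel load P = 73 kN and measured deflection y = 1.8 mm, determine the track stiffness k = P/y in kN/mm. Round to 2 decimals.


Track stiffness k = P / y
k = 73 / 1.8
k = 40.56 kN/mm

40.56


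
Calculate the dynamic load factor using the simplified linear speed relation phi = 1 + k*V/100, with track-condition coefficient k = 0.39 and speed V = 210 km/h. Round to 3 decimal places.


phi = 1 + k * V / 100
phi = 1 + 0.39 * 210 / 100
phi = 1 + 0.819
phi = 1.819

1.819


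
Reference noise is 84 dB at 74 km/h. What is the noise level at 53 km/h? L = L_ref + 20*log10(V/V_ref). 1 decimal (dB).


V/V_ref = 53 / 74 = 0.716216
log10(0.716216) = -0.144956
20 * -0.144956 = -2.8991
L = 84 + -2.8991 = 81.1 dB

81.1


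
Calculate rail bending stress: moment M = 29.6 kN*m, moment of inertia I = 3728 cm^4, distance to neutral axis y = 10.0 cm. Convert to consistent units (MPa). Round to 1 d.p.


Convert units:
M = 29.6 kN*m = 29600000 N*mm
y = 10.0 cm = 100 mm
I = 3728 cm^4 = 37280000 mm^4
sigma = 29600000 * 100 / 37280000
sigma = 79.4 MPa

79.4


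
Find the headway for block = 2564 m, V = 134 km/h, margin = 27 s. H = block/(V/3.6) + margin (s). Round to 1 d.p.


V = 134 / 3.6 = 37.2222 m/s
Block traversal time = 2564 / 37.2222 = 68.8836 s
Headway = 68.8836 + 27
Headway = 95.9 s

95.9


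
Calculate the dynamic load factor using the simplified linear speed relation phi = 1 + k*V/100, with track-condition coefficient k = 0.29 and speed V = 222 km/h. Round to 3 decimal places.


phi = 1 + k * V / 100
phi = 1 + 0.29 * 222 / 100
phi = 1 + 0.6438
phi = 1.644

1.644


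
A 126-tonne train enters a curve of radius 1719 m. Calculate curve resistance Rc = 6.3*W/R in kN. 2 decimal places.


Rc = 6.3 * W / R
Rc = 6.3 * 126 / 1719
Rc = 793.8 / 1719
Rc = 0.46 kN

0.46


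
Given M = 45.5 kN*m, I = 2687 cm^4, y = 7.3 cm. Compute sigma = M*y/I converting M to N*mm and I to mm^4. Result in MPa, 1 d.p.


Convert units:
M = 45.5 kN*m = 45500000 N*mm
y = 7.3 cm = 73 mm
I = 2687 cm^4 = 26870000 mm^4
sigma = 45500000 * 73 / 26870000
sigma = 123.6 MPa

123.6


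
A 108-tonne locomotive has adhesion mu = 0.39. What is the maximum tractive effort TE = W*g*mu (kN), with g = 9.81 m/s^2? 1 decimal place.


TE_max = W * g * mu
TE_max = 108 * 9.81 * 0.39
TE_max = 1059.48 * 0.39
TE_max = 413.2 kN

413.2


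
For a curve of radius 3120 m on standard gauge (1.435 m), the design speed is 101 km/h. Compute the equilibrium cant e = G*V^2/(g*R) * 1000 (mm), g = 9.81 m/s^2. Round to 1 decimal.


Convert speed: V = 101 / 3.6 = 28.0556 m/s
Apply formula: e = 1.435 * 28.0556^2 / (9.81 * 3120)
e = 1.435 * 787.1142 / 30607.2
e = 0.036903 m = 36.9 mm

36.9


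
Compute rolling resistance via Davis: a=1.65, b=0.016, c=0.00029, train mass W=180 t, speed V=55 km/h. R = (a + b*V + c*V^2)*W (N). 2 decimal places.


b*V = 0.016 * 55 = 0.88
c*V^2 = 0.00029 * 3025 = 0.87725
R_per_t = 1.65 + 0.88 + 0.87725 = 3.40725 N/t
R_total = 3.40725 * 180 = 613.31 N

613.31


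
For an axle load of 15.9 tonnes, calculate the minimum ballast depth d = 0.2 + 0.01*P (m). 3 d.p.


d = 0.2 + 0.01 * 15.9
d = 0.2 + 0.159
d = 0.359 m

0.359


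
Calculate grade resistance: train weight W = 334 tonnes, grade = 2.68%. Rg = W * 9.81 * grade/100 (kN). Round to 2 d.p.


Rg = W * 9.81 * grade / 100
Rg = 334 * 9.81 * 2.68 / 100
Rg = 3276.54 * 0.0268
Rg = 87.81 kN

87.81


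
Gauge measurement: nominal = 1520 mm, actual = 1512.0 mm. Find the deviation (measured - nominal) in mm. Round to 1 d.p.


Deviation = measured - nominal
Deviation = 1512.0 - 1520
Deviation = -8.0 mm

-8.0


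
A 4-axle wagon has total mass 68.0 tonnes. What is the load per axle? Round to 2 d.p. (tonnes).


Load per axle = total weight / number of axles
Load = 68.0 / 4
Load = 17.00 tonnes

17.00


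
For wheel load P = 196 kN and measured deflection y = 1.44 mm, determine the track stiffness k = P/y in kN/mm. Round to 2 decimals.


Track stiffness k = P / y
k = 196 / 1.44
k = 136.11 kN/mm

136.11


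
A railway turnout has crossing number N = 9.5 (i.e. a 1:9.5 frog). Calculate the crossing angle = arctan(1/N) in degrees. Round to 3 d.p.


1/N = 1/9.5 = 0.105263
angle = arctan(0.105263) = 0.104877 rad
angle = 0.104877 * 180/pi = 6.009 degrees

6.009


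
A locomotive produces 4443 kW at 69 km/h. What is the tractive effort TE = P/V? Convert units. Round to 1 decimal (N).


Convert: P = 4443 kW = 4443000 W
V = 69 / 3.6 = 19.1667 m/s
TE = 4443000 / 19.1667
TE = 231808.7 N

231808.7


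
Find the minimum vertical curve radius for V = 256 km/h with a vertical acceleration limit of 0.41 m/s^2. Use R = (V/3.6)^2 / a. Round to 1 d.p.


Convert speed: V = 256 / 3.6 = 71.1111 m/s
V^2 = 5056.7901 m^2/s^2
R_v = 5056.7901 / 0.41
R_v = 12333.6 m

12333.6


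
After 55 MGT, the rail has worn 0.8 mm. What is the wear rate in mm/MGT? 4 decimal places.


Wear rate = total wear / cumulative tonnage
Rate = 0.8 / 55
Rate = 0.0145 mm/MGT

0.0145


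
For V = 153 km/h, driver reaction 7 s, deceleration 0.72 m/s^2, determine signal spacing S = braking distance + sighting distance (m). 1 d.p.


V = 153 / 3.6 = 42.5 m/s
Braking distance = 42.5^2 / (2*0.72) = 1254.3403 m
Sighting distance = 42.5 * 7 = 297.5 m
S = 1254.3403 + 297.5 = 1551.8 m

1551.8


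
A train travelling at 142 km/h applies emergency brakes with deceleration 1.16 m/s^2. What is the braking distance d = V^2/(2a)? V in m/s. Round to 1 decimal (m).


Convert speed: V = 142 / 3.6 = 39.4444 m/s
V^2 = 1555.8642
d = 1555.8642 / (2 * 1.16)
d = 1555.8642 / 2.32
d = 670.6 m

670.6


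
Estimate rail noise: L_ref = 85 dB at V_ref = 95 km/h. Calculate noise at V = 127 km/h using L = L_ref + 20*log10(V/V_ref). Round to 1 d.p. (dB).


V/V_ref = 127 / 95 = 1.336842
log10(1.336842) = 0.12608
20 * 0.12608 = 2.5216
L = 85 + 2.5216 = 87.5 dB

87.5


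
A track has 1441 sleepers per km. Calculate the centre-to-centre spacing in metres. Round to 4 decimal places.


Spacing = 1000 m / number of sleepers
Spacing = 1000 / 1441
Spacing = 0.6940 m

0.6940


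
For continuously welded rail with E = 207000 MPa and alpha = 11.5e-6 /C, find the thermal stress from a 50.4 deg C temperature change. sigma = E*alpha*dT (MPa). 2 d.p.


sigma = E * alpha * dT
sigma = 207000 * 11.5e-6 * 50.4
sigma = 2.3805 * 50.4
sigma = 119.98 MPa

119.98


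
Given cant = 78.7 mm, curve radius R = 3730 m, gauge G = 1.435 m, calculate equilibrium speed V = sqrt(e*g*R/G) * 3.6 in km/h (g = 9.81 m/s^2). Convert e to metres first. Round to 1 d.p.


Convert cant: e = 78.7 mm = 0.0787 m
V_ms = sqrt(0.0787 * 9.81 * 3730 / 1.435)
V_ms = sqrt(2006.784188) = 44.7971 m/s
V = 44.7971 * 3.6 = 161.3 km/h

161.3


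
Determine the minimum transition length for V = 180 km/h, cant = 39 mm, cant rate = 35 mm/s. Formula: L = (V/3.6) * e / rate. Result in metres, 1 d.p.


Convert speed: V = 180 / 3.6 = 50.0 m/s
L = 50.0 * 39 / 35
L = 1950.0 / 35
L = 55.7 m

55.7


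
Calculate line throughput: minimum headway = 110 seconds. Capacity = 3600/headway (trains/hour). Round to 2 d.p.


Capacity = 3600 / headway
Capacity = 3600 / 110
Capacity = 32.73 trains/hour

32.73


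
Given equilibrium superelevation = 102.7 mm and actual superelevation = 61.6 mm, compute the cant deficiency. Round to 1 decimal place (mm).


Cant deficiency = equilibrium cant - actual cant
CD = 102.7 - 61.6
CD = 41.1 mm

41.1


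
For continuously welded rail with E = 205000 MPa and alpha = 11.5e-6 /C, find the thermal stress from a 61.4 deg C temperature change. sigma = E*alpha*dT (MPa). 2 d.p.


sigma = E * alpha * dT
sigma = 205000 * 11.5e-6 * 61.4
sigma = 2.3575 * 61.4
sigma = 144.75 MPa

144.75


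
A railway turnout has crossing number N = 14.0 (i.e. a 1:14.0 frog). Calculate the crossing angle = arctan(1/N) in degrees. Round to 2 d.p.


1/N = 1/14.0 = 0.071429
angle = arctan(0.071429) = 0.071307 rad
angle = 0.071307 * 180/pi = 4.09 degrees

4.09


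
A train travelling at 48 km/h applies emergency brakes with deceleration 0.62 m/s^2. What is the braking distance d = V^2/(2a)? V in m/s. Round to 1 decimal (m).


Convert speed: V = 48 / 3.6 = 13.3333 m/s
V^2 = 177.7778
d = 177.7778 / (2 * 0.62)
d = 177.7778 / 1.24
d = 143.4 m

143.4


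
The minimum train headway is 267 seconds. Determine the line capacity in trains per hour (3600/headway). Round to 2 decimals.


Capacity = 3600 / headway
Capacity = 3600 / 267
Capacity = 13.48 trains/hour

13.48


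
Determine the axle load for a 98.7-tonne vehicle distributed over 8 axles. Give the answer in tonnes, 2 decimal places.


Load per axle = total weight / number of axles
Load = 98.7 / 8
Load = 12.34 tonnes

12.34


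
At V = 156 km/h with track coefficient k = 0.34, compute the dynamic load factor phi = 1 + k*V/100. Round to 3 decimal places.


phi = 1 + k * V / 100
phi = 1 + 0.34 * 156 / 100
phi = 1 + 0.5304
phi = 1.530

1.530


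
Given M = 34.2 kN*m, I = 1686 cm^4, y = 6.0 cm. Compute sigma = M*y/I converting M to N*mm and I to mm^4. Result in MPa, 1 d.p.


Convert units:
M = 34.2 kN*m = 34200000 N*mm
y = 6.0 cm = 60 mm
I = 1686 cm^4 = 16860000 mm^4
sigma = 34200000 * 60 / 16860000
sigma = 121.7 MPa

121.7


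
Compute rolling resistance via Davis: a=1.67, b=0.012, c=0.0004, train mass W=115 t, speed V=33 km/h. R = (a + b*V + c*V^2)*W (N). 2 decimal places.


b*V = 0.012 * 33 = 0.396
c*V^2 = 0.0004 * 1089 = 0.4356
R_per_t = 1.67 + 0.396 + 0.4356 = 2.5016 N/t
R_total = 2.5016 * 115 = 287.68 N

287.68


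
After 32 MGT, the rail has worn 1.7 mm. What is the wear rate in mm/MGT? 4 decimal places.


Wear rate = total wear / cumulative tonnage
Rate = 1.7 / 32
Rate = 0.0531 mm/MGT

0.0531


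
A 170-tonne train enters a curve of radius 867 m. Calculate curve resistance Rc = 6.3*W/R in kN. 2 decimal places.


Rc = 6.3 * W / R
Rc = 6.3 * 170 / 867
Rc = 1071.0 / 867
Rc = 1.24 kN

1.24


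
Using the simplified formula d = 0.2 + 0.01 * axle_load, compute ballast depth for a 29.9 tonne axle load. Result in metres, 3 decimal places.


d = 0.2 + 0.01 * 29.9
d = 0.2 + 0.299
d = 0.499 m

0.499


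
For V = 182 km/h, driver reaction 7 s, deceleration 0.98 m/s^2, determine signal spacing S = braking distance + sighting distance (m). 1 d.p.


V = 182 / 3.6 = 50.5556 m/s
Braking distance = 50.5556^2 / (2*0.98) = 1304.0123 m
Sighting distance = 50.5556 * 7 = 353.8889 m
S = 1304.0123 + 353.8889 = 1657.9 m

1657.9


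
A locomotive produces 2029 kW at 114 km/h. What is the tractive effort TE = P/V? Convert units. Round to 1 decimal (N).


Convert: P = 2029 kW = 2029000 W
V = 114 / 3.6 = 31.6667 m/s
TE = 2029000 / 31.6667
TE = 64073.7 N

64073.7


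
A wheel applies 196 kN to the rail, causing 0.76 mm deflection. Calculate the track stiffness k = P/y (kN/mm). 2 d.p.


Track stiffness k = P / y
k = 196 / 0.76
k = 257.89 kN/mm

257.89


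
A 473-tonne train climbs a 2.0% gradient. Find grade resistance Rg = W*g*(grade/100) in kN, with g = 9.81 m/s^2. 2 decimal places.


Rg = W * 9.81 * grade / 100
Rg = 473 * 9.81 * 2.0 / 100
Rg = 4640.13 * 0.02
Rg = 92.80 kN

92.80


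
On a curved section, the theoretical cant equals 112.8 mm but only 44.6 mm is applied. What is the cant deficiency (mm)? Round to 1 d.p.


Cant deficiency = equilibrium cant - actual cant
CD = 112.8 - 44.6
CD = 68.2 mm

68.2


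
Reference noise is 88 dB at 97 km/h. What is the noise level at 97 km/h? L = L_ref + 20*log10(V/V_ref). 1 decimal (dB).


V/V_ref = 97 / 97 = 1.0
log10(1.0) = 0.0
20 * 0.0 = 0.0
L = 88 + 0.0 = 88.0 dB

88.0


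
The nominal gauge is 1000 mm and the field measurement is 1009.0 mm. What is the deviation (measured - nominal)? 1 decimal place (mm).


Deviation = measured - nominal
Deviation = 1009.0 - 1000
Deviation = 9.0 mm

9.0


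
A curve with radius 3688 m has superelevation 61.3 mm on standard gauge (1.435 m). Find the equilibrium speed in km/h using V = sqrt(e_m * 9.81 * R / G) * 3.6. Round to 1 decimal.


Convert cant: e = 61.3 mm = 0.0613 m
V_ms = sqrt(0.0613 * 9.81 * 3688 / 1.435)
V_ms = sqrt(1545.498163) = 39.3128 m/s
V = 39.3128 * 3.6 = 141.5 km/h

141.5


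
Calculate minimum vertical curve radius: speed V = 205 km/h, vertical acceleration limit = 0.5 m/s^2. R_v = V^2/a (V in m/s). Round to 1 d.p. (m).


Convert speed: V = 205 / 3.6 = 56.9444 m/s
V^2 = 3242.6698 m^2/s^2
R_v = 3242.6698 / 0.5
R_v = 6485.3 m

6485.3


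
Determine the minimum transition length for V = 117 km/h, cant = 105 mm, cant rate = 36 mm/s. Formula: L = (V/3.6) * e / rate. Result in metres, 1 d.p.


Convert speed: V = 117 / 3.6 = 32.5 m/s
L = 32.5 * 105 / 36
L = 3412.5 / 36
L = 94.8 m

94.8


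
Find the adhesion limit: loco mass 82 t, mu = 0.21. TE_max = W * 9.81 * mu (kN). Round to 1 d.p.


TE_max = W * g * mu
TE_max = 82 * 9.81 * 0.21
TE_max = 804.42 * 0.21
TE_max = 168.9 kN

168.9


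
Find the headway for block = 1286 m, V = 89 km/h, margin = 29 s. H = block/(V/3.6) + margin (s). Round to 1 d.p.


V = 89 / 3.6 = 24.7222 m/s
Block traversal time = 1286 / 24.7222 = 52.018 s
Headway = 52.018 + 29
Headway = 81.0 s

81.0


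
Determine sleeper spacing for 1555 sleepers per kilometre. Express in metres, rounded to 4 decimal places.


Spacing = 1000 m / number of sleepers
Spacing = 1000 / 1555
Spacing = 0.6431 m

0.6431


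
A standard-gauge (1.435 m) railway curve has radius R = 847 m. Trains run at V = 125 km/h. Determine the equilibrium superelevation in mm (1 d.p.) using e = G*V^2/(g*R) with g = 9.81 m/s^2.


Convert speed: V = 125 / 3.6 = 34.7222 m/s
Apply formula: e = 1.435 * 34.7222^2 / (9.81 * 847)
e = 1.435 * 1205.6327 / 8309.07
e = 0.208216 m = 208.2 mm

208.2


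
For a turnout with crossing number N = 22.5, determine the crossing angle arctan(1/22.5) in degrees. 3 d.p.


1/N = 1/22.5 = 0.044444
angle = arctan(0.044444) = 0.044415 rad
angle = 0.044415 * 180/pi = 2.545 degrees

2.545


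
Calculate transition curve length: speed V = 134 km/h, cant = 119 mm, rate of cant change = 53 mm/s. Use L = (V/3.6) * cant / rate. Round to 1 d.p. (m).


Convert speed: V = 134 / 3.6 = 37.2222 m/s
L = 37.2222 * 119 / 53
L = 4429.4444 / 53
L = 83.6 m

83.6


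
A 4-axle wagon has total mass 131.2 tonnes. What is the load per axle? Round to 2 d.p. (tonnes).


Load per axle = total weight / number of axles
Load = 131.2 / 4
Load = 32.80 tonnes

32.80


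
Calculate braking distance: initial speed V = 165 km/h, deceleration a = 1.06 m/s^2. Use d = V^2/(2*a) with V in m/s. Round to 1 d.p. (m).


Convert speed: V = 165 / 3.6 = 45.8333 m/s
V^2 = 2100.6944
d = 2100.6944 / (2 * 1.06)
d = 2100.6944 / 2.12
d = 990.9 m

990.9


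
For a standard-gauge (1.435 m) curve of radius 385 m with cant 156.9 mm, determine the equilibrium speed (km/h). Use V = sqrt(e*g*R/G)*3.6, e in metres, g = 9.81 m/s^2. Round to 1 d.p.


Convert cant: e = 156.9 mm = 0.1569 m
V_ms = sqrt(0.1569 * 9.81 * 385 / 1.435)
V_ms = sqrt(412.953146) = 20.3212 m/s
V = 20.3212 * 3.6 = 73.2 km/h

73.2


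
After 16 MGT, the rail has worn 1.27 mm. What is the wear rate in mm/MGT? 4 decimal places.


Wear rate = total wear / cumulative tonnage
Rate = 1.27 / 16
Rate = 0.0794 mm/MGT

0.0794


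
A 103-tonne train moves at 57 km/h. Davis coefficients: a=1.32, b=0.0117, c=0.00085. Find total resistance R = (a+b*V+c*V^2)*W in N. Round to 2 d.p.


b*V = 0.0117 * 57 = 0.6669
c*V^2 = 0.00085 * 3249 = 2.76165
R_per_t = 1.32 + 0.6669 + 2.76165 = 4.74855 N/t
R_total = 4.74855 * 103 = 489.10 N

489.10


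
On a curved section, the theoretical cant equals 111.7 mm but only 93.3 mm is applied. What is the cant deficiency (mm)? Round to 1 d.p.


Cant deficiency = equilibrium cant - actual cant
CD = 111.7 - 93.3
CD = 18.4 mm

18.4


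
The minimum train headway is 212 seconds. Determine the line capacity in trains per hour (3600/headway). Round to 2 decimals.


Capacity = 3600 / headway
Capacity = 3600 / 212
Capacity = 16.98 trains/hour

16.98


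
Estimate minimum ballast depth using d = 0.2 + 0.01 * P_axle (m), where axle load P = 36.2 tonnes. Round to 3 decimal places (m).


d = 0.2 + 0.01 * 36.2
d = 0.2 + 0.362
d = 0.562 m

0.562


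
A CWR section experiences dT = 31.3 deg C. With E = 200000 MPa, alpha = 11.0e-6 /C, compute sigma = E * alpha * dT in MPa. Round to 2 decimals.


sigma = E * alpha * dT
sigma = 200000 * 11.0e-6 * 31.3
sigma = 2.2 * 31.3
sigma = 68.86 MPa

68.86


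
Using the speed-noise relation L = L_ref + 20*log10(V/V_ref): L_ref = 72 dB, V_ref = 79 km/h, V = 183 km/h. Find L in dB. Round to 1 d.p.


V/V_ref = 183 / 79 = 2.316456
log10(2.316456) = 0.364824
20 * 0.364824 = 7.2965
L = 72 + 7.2965 = 79.3 dB

79.3


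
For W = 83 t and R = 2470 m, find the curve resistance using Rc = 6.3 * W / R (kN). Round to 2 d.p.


Rc = 6.3 * W / R
Rc = 6.3 * 83 / 2470
Rc = 522.9 / 2470
Rc = 0.21 kN

0.21


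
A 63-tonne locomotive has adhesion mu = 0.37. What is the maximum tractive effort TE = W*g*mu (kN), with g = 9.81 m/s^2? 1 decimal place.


TE_max = W * g * mu
TE_max = 63 * 9.81 * 0.37
TE_max = 618.03 * 0.37
TE_max = 228.7 kN

228.7


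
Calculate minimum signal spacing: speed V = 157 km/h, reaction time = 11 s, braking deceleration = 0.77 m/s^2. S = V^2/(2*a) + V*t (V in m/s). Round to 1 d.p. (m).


V = 157 / 3.6 = 43.6111 m/s
Braking distance = 43.6111^2 / (2*0.77) = 1235.0188 m
Sighting distance = 43.6111 * 11 = 479.7222 m
S = 1235.0188 + 479.7222 = 1714.7 m

1714.7


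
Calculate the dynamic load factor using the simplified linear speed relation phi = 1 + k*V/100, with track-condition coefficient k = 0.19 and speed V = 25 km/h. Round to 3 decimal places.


phi = 1 + k * V / 100
phi = 1 + 0.19 * 25 / 100
phi = 1 + 0.0475
phi = 1.048

1.048


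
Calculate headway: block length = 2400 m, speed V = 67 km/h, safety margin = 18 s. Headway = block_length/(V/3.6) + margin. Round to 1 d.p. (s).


V = 67 / 3.6 = 18.6111 m/s
Block traversal time = 2400 / 18.6111 = 128.9552 s
Headway = 128.9552 + 18
Headway = 147.0 s

147.0


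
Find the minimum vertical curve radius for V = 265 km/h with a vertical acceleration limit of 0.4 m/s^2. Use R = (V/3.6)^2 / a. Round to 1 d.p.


Convert speed: V = 265 / 3.6 = 73.6111 m/s
V^2 = 5418.5957 m^2/s^2
R_v = 5418.5957 / 0.4
R_v = 13546.5 m

13546.5


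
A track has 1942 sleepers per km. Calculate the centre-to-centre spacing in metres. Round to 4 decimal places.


Spacing = 1000 m / number of sleepers
Spacing = 1000 / 1942
Spacing = 0.5149 m

0.5149


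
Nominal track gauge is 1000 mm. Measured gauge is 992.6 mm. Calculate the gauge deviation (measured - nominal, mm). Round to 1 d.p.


Deviation = measured - nominal
Deviation = 992.6 - 1000
Deviation = -7.4 mm

-7.4


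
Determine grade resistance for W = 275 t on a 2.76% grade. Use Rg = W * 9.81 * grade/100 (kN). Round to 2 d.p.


Rg = W * 9.81 * grade / 100
Rg = 275 * 9.81 * 2.76 / 100
Rg = 2697.75 * 0.0276
Rg = 74.46 kN

74.46


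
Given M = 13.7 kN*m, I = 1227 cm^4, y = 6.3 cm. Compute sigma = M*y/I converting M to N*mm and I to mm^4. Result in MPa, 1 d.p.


Convert units:
M = 13.7 kN*m = 13700000 N*mm
y = 6.3 cm = 63 mm
I = 1227 cm^4 = 12270000 mm^4
sigma = 13700000 * 63 / 12270000
sigma = 70.3 MPa

70.3


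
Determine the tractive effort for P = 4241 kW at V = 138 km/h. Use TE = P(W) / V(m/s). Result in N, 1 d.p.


Convert: P = 4241 kW = 4241000 W
V = 138 / 3.6 = 38.3333 m/s
TE = 4241000 / 38.3333
TE = 110634.8 N

110634.8


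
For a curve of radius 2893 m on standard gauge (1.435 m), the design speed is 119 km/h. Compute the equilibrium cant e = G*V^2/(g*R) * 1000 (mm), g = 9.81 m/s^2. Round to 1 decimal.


Convert speed: V = 119 / 3.6 = 33.0556 m/s
Apply formula: e = 1.435 * 33.0556^2 / (9.81 * 2893)
e = 1.435 * 1092.6698 / 28380.33
e = 0.055249 m = 55.2 mm

55.2


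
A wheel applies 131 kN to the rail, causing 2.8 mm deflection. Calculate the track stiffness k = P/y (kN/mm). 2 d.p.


Track stiffness k = P / y
k = 131 / 2.8
k = 46.79 kN/mm

46.79


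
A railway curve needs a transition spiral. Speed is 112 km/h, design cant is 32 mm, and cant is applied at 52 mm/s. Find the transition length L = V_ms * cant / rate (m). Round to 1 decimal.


Convert speed: V = 112 / 3.6 = 31.1111 m/s
L = 31.1111 * 32 / 52
L = 995.5556 / 52
L = 19.1 m

19.1


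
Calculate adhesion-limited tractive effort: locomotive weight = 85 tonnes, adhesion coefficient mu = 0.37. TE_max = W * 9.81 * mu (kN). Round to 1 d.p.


TE_max = W * g * mu
TE_max = 85 * 9.81 * 0.37
TE_max = 833.85 * 0.37
TE_max = 308.5 kN

308.5


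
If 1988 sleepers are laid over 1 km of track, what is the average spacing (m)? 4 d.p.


Spacing = 1000 m / number of sleepers
Spacing = 1000 / 1988
Spacing = 0.5030 m

0.5030


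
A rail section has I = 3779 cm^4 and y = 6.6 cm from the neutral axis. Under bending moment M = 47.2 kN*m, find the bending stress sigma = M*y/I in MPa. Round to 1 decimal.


Convert units:
M = 47.2 kN*m = 47200000 N*mm
y = 6.6 cm = 66 mm
I = 3779 cm^4 = 37790000 mm^4
sigma = 47200000 * 66 / 37790000
sigma = 82.4 MPa

82.4


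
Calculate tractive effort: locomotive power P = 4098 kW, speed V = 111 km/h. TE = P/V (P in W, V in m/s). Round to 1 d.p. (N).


Convert: P = 4098 kW = 4098000 W
V = 111 / 3.6 = 30.8333 m/s
TE = 4098000 / 30.8333
TE = 132908.1 N

132908.1


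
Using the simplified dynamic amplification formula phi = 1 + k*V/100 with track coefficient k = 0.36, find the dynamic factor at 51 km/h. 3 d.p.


phi = 1 + k * V / 100
phi = 1 + 0.36 * 51 / 100
phi = 1 + 0.1836
phi = 1.184

1.184


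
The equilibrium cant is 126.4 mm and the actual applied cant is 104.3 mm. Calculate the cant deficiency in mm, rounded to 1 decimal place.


Cant deficiency = equilibrium cant - actual cant
CD = 126.4 - 104.3
CD = 22.1 mm

22.1


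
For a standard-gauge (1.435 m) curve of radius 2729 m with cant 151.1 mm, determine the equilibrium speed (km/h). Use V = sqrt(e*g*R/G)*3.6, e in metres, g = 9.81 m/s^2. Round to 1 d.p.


Convert cant: e = 151.1 mm = 0.1511 m
V_ms = sqrt(0.1511 * 9.81 * 2729 / 1.435)
V_ms = sqrt(2818.935289) = 53.0936 m/s
V = 53.0936 * 3.6 = 191.1 km/h

191.1


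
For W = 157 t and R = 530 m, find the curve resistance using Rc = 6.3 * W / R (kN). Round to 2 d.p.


Rc = 6.3 * W / R
Rc = 6.3 * 157 / 530
Rc = 989.1 / 530
Rc = 1.87 kN

1.87


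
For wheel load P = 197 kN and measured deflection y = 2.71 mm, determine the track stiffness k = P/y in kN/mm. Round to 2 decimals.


Track stiffness k = P / y
k = 197 / 2.71
k = 72.69 kN/mm

72.69


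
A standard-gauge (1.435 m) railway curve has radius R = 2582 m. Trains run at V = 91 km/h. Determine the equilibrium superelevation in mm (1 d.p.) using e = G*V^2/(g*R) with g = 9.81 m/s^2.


Convert speed: V = 91 / 3.6 = 25.2778 m/s
Apply formula: e = 1.435 * 25.2778^2 / (9.81 * 2582)
e = 1.435 * 638.966 / 25329.42
e = 0.0362 m = 36.2 mm

36.2


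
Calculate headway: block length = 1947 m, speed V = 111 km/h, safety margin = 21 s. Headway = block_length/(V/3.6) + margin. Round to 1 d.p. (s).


V = 111 / 3.6 = 30.8333 m/s
Block traversal time = 1947 / 30.8333 = 63.1459 s
Headway = 63.1459 + 21
Headway = 84.1 s

84.1


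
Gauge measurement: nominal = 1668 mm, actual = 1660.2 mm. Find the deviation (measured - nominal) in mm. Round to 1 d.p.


Deviation = measured - nominal
Deviation = 1660.2 - 1668
Deviation = -7.8 mm

-7.8


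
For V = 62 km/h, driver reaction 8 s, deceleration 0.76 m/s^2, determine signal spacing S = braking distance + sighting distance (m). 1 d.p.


V = 62 / 3.6 = 17.2222 m/s
Braking distance = 17.2222^2 / (2*0.76) = 195.1348 m
Sighting distance = 17.2222 * 8 = 137.7778 m
S = 195.1348 + 137.7778 = 332.9 m

332.9


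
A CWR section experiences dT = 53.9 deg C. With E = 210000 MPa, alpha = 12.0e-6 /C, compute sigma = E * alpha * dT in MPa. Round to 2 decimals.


sigma = E * alpha * dT
sigma = 210000 * 12.0e-6 * 53.9
sigma = 2.52 * 53.9
sigma = 135.83 MPa

135.83


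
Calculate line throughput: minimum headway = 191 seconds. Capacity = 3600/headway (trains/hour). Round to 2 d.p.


Capacity = 3600 / headway
Capacity = 3600 / 191
Capacity = 18.85 trains/hour

18.85


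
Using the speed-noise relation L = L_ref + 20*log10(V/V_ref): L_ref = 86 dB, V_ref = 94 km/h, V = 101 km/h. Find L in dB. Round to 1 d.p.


V/V_ref = 101 / 94 = 1.074468
log10(1.074468) = 0.031194
20 * 0.031194 = 0.6239
L = 86 + 0.6239 = 86.6 dB

86.6


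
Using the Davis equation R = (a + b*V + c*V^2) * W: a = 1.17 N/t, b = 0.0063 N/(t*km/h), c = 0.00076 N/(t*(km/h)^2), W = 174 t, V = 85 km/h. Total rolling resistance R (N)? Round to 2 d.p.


b*V = 0.0063 * 85 = 0.5355
c*V^2 = 0.00076 * 7225 = 5.491
R_per_t = 1.17 + 0.5355 + 5.491 = 7.1965 N/t
R_total = 7.1965 * 174 = 1252.19 N

1252.19


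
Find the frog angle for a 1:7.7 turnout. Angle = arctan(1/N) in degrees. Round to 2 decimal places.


1/N = 1/7.7 = 0.12987
angle = arctan(0.12987) = 0.129147 rad
angle = 0.129147 * 180/pi = 7.40 degrees

7.40


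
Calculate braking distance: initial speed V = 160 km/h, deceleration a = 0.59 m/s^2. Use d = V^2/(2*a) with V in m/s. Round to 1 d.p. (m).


Convert speed: V = 160 / 3.6 = 44.4444 m/s
V^2 = 1975.3086
d = 1975.3086 / (2 * 0.59)
d = 1975.3086 / 1.18
d = 1674.0 m

1674.0


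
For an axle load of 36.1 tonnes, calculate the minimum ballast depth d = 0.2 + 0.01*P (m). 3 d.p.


d = 0.2 + 0.01 * 36.1
d = 0.2 + 0.361
d = 0.561 m

0.561


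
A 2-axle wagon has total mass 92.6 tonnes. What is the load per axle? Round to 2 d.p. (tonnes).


Load per axle = total weight / number of axles
Load = 92.6 / 2
Load = 46.30 tonnes

46.30


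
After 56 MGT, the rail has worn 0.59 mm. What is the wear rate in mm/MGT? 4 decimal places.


Wear rate = total wear / cumulative tonnage
Rate = 0.59 / 56
Rate = 0.0105 mm/MGT

0.0105


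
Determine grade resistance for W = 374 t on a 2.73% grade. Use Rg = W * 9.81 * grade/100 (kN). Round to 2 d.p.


Rg = W * 9.81 * grade / 100
Rg = 374 * 9.81 * 2.73 / 100
Rg = 3668.94 * 0.0273
Rg = 100.16 kN

100.16


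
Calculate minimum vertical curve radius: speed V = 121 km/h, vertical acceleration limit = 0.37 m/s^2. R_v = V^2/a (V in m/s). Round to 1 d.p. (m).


Convert speed: V = 121 / 3.6 = 33.6111 m/s
V^2 = 1129.7068 m^2/s^2
R_v = 1129.7068 / 0.37
R_v = 3053.3 m

3053.3


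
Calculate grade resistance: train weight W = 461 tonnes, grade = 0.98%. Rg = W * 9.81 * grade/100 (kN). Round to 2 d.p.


Rg = W * 9.81 * grade / 100
Rg = 461 * 9.81 * 0.98 / 100
Rg = 4522.41 * 0.0098
Rg = 44.32 kN

44.32


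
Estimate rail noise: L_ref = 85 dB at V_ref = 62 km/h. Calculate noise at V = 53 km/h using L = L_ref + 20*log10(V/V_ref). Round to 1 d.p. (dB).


V/V_ref = 53 / 62 = 0.854839
log10(0.854839) = -0.068116
20 * -0.068116 = -1.3623
L = 85 + -1.3623 = 83.6 dB

83.6


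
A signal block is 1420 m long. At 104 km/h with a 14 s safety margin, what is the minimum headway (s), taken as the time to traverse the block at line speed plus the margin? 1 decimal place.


V = 104 / 3.6 = 28.8889 m/s
Block traversal time = 1420 / 28.8889 = 49.1538 s
Headway = 49.1538 + 14
Headway = 63.2 s

63.2


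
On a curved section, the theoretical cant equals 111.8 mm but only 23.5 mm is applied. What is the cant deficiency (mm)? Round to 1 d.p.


Cant deficiency = equilibrium cant - actual cant
CD = 111.8 - 23.5
CD = 88.3 mm

88.3


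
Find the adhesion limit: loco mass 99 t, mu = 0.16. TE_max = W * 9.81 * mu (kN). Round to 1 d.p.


TE_max = W * g * mu
TE_max = 99 * 9.81 * 0.16
TE_max = 971.19 * 0.16
TE_max = 155.4 kN

155.4


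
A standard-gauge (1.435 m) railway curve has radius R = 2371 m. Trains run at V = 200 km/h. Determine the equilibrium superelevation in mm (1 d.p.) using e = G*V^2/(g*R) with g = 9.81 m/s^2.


Convert speed: V = 200 / 3.6 = 55.5556 m/s
Apply formula: e = 1.435 * 55.5556^2 / (9.81 * 2371)
e = 1.435 * 3086.4198 / 23259.51
e = 0.190417 m = 190.4 mm

190.4


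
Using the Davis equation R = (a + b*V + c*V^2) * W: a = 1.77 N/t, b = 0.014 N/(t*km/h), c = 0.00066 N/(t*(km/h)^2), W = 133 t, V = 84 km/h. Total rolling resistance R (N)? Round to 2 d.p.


b*V = 0.014 * 84 = 1.176
c*V^2 = 0.00066 * 7056 = 4.65696
R_per_t = 1.77 + 1.176 + 4.65696 = 7.60296 N/t
R_total = 7.60296 * 133 = 1011.19 N

1011.19


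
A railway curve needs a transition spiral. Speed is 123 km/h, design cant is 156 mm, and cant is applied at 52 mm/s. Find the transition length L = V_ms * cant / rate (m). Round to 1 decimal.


Convert speed: V = 123 / 3.6 = 34.1667 m/s
L = 34.1667 * 156 / 52
L = 5330.0 / 52
L = 102.5 m

102.5


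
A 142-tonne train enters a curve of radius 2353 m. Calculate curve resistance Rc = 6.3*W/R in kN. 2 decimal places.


Rc = 6.3 * W / R
Rc = 6.3 * 142 / 2353
Rc = 894.6 / 2353
Rc = 0.38 kN

0.38


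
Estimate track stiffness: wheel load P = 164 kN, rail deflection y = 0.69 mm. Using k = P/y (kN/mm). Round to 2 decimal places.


Track stiffness k = P / y
k = 164 / 0.69
k = 237.68 kN/mm

237.68


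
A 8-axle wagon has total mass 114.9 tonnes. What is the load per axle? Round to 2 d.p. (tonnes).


Load per axle = total weight / number of axles
Load = 114.9 / 8
Load = 14.36 tonnes

14.36


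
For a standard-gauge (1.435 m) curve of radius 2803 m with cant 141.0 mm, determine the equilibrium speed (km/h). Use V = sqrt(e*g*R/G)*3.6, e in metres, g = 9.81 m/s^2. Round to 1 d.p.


Convert cant: e = 141.0 mm = 0.1410 m
V_ms = sqrt(0.1410 * 9.81 * 2803 / 1.435)
V_ms = sqrt(2701.83807) = 51.9792 m/s
V = 51.9792 * 3.6 = 187.1 km/h

187.1


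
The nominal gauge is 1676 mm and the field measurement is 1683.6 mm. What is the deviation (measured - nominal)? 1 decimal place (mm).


Deviation = measured - nominal
Deviation = 1683.6 - 1676
Deviation = 7.6 mm

7.6


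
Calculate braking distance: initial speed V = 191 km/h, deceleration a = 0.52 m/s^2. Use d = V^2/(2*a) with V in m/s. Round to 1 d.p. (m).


Convert speed: V = 191 / 3.6 = 53.0556 m/s
V^2 = 2814.892
d = 2814.892 / (2 * 0.52)
d = 2814.892 / 1.04
d = 2706.6 m

2706.6


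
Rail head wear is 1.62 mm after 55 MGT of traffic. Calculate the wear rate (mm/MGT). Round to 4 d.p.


Wear rate = total wear / cumulative tonnage
Rate = 1.62 / 55
Rate = 0.0295 mm/MGT

0.0295


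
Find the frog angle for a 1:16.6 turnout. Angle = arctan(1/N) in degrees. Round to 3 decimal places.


1/N = 1/16.6 = 0.060241
angle = arctan(0.060241) = 0.060168 rad
angle = 0.060168 * 180/pi = 3.447 degrees

3.447


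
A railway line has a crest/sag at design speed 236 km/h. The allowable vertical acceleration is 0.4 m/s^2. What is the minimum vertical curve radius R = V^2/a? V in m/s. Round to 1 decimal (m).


Convert speed: V = 236 / 3.6 = 65.5556 m/s
V^2 = 4297.5309 m^2/s^2
R_v = 4297.5309 / 0.4
R_v = 10743.8 m

10743.8


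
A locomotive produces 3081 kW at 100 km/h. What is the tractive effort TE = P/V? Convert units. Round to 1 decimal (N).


Convert: P = 3081 kW = 3081000 W
V = 100 / 3.6 = 27.7778 m/s
TE = 3081000 / 27.7778
TE = 110916.0 N

110916.0


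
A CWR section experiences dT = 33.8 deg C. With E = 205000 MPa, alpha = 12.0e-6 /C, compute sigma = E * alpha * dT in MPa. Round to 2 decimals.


sigma = E * alpha * dT
sigma = 205000 * 12.0e-6 * 33.8
sigma = 2.46 * 33.8
sigma = 83.15 MPa

83.15


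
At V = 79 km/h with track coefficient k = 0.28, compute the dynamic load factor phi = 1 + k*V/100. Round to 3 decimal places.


phi = 1 + k * V / 100
phi = 1 + 0.28 * 79 / 100
phi = 1 + 0.2212
phi = 1.221

1.221


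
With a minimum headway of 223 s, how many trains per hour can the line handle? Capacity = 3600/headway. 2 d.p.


Capacity = 3600 / headway
Capacity = 3600 / 223
Capacity = 16.14 trains/hour

16.14


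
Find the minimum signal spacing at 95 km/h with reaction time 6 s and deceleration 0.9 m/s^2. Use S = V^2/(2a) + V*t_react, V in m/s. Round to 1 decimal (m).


V = 95 / 3.6 = 26.3889 m/s
Braking distance = 26.3889^2 / (2*0.9) = 386.8741 m
Sighting distance = 26.3889 * 6 = 158.3333 m
S = 386.8741 + 158.3333 = 545.2 m

545.2


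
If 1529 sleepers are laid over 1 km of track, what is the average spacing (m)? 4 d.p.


Spacing = 1000 m / number of sleepers
Spacing = 1000 / 1529
Spacing = 0.6540 m

0.6540


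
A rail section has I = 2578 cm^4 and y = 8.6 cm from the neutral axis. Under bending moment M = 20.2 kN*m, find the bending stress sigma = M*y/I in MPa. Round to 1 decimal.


Convert units:
M = 20.2 kN*m = 20200000 N*mm
y = 8.6 cm = 86 mm
I = 2578 cm^4 = 25780000 mm^4
sigma = 20200000 * 86 / 25780000
sigma = 67.4 MPa

67.4


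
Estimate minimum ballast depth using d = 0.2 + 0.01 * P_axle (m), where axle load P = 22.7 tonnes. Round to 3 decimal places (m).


d = 0.2 + 0.01 * 22.7
d = 0.2 + 0.227
d = 0.427 m

0.427


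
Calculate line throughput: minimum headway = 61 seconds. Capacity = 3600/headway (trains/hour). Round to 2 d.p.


Capacity = 3600 / headway
Capacity = 3600 / 61
Capacity = 59.02 trains/hour

59.02


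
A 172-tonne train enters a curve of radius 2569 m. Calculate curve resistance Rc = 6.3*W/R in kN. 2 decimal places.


Rc = 6.3 * W / R
Rc = 6.3 * 172 / 2569
Rc = 1083.6 / 2569
Rc = 0.42 kN

0.42
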